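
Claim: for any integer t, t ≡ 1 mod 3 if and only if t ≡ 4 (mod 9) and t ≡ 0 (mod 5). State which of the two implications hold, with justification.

The forward direction fails; the converse holds.

(⟹) This fails: t = 1 gives 1 ≡ 1 (mod 3) but 1 ≡ 1 (mod 9), so the conjunction on the right does not hold.

(⟸) Conversely, if t ≡ 4 (mod 9) and t ≡ 0 (mod 5), then by the Chinese remainder theorem t ≡ 40 (mod 45). Since 40 ≡ 1 (mod 3) and 3 ∣ 45, we get t ≡ 1 (mod 3).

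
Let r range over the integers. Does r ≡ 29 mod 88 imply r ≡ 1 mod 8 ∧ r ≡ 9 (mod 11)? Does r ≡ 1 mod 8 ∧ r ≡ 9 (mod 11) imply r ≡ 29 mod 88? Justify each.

(⟹) This fails: r = 29 gives 29 ≡ 29 (mod 88) but 29 ≡ 5 (mod 8), so the conjunction on the right does not hold.

(⟸) This fails: r = 9 satisfies both congruences on the right (9 ≡ 1 mod 8 and 9 ≡ 9 mod 11) yet 9 ≡ 9 (mod 88), not 29.

(⇒) fails and (⇐) fails.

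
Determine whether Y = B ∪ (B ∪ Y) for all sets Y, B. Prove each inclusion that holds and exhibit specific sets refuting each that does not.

(⊆) Let x ∈ Y. Then either x ∈ Y and x ∉ B; or x ∈ Y ∩ B. In each case x ∈ B ∪ (B ∪ Y), so Y ⊆ B ∪ (B ∪ Y).

(⊇) This inclusion fails. Take Y = ∅, B = {1}; then 1 ∈ B ∪ (B ∪ Y) but 1 ∉ Y.

The sets are not equal: only the forward inclusion holds.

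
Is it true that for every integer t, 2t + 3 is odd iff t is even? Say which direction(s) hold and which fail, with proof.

Only the converse holds.

(⟹) This fails: take t = 5. Then 2t + 3 = 13, which is odd, yet t = 5 is odd, not even.

(⟸) Suppose t is even. Since 2 is even, 2t is even for every t, so 2t + 3 has the same parity as 3, which is odd. Hence 2t + 3 is odd.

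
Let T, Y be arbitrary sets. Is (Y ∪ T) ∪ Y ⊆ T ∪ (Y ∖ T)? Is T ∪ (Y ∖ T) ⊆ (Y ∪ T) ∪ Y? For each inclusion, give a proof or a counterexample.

Forward inclusion. Let x ∈ (Y ∪ T) ∪ Y. Then either x ∈ T and x ∉ Y; or x ∈ Y and x ∉ T; or x ∈ T ∩ Y. In each case x ∈ T ∪ (Y ∖ T), so (Y ∪ T) ∪ Y ⊆ T ∪ (Y ∖ T).

Reverse inclusion. Let x ∈ T ∪ (Y ∖ T). Then either x ∈ T and x ∉ Y; or x ∈ Y and x ∉ T; or x ∈ T ∩ Y. In each case x ∈ (Y ∪ T) ∪ Y, so T ∪ (Y ∖ T) ⊆ (Y ∪ T) ∪ Y.

Both inclusions hold.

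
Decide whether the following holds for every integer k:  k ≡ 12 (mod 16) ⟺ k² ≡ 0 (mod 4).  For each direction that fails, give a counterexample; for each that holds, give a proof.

Only the forward implication holds.

(⇒) Suppose k ≡ 12 (mod 16). Then k² ≡ 12² = 144 (mod 16), and since 4 ∣ 16, also k² ≡ 0 (mod 4).

(⇐) This fails: take k = 0. Then 0² = 0 ≡ 0 (mod 4), yet 0 ≡ 0 (mod 16), not 12.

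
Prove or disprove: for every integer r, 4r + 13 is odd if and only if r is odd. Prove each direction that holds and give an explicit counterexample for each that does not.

Only the reverse direction holds.

(⟹) This fails: take r = 2. Then 4r + 13 = 21, which is odd, yet r = 2 is even, not odd.

(⟸) Suppose r is odd. Since 4 is even, 4r is even for every r, so 4r + 13 has the same parity as 13, which is odd. Hence 4r + 13 is odd.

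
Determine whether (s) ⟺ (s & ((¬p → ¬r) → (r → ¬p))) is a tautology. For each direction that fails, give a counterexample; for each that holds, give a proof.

The forward direction fails; the converse holds.

(⇐) Assume the antecedent. If r is true, the antecedent forces (r = T, s = T, p = F), and s holds there. If r is false, the antecedent forces (r = F, s = T, p = F) or (r = F, s = T, p = T), and s holds there. Either way s holds.

(⇒) This fails. Under r = T, s = T, p = T, the left side is true but the right side is false.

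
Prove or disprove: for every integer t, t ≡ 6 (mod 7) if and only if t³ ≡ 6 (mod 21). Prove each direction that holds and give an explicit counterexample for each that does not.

(→) This fails: take t = 13. Then 13 ≡ 6 (mod 7), but 13³ = 2197 ≡ 13 (mod 21), not 6.

(←) This fails: take t = 3. Then 3³ = 27 ≡ 6 (mod 21), yet 3 ≡ 3 (mod 7), not 6.

Neither direction holds.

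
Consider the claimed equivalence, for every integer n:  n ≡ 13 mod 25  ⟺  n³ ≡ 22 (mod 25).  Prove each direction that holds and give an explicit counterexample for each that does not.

Both directions hold; the statement is true.

Converse. Suppose n³ ≡ 22 (mod 25). The only residue r in {0, …, 24} with r³ ≡ 22 (mod 25) is r = 13, so n ≡ 13 (mod 25).

Forward direction. Suppose n ≡ 13 mod 25. Write n = 25j + 13. Then (25j + 13)³ = 15625j³ + 24375j² + 12675j + 2197 = 25(625j³ + 975j² + 507j + 87) + 22, so n³ ≡ 22 (mod 25).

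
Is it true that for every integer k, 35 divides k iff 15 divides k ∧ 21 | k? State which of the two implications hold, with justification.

Not equivalent: only (⇐) holds.

Forward direction. This fails: take k = 35. Certainly 35 ∣ 35, but 15 ∤ 35.

Converse. Suppose 15 ∣ k and 21 ∣ k. Any common multiple of 15 and 21 is a multiple of their lcm; here lcm(15, 21) = 15·21/gcd(15, 21) = 315/3 = 105, so 105 ∣ k. Since 35 ∣ 105, it follows that 35 ∣ k.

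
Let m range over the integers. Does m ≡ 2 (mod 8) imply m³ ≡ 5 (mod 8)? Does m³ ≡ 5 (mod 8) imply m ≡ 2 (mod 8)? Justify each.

(⟹) This fails: take m = 2. Then 2 ≡ 2 (mod 8), but 2³ = 8 ≡ 0 (mod 8), not 5.

(⟸) This fails: take m = 5. Then 5³ = 125 ≡ 5 (mod 8), yet 5 ≡ 5 (mod 8), not 2.

Both directions fail.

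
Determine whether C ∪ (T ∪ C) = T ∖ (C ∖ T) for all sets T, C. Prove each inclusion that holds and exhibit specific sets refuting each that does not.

(⊆) fails; (⊇) holds.

(⟸) Let x ∈ T ∖ (C ∖ T). Then either x ∈ T and x ∉ C; or x ∈ T ∩ C. In each case x ∈ C ∪ (T ∪ C), so T ∖ (C ∖ T) ⊆ C ∪ (T ∪ C).

(⟹) This inclusion fails. Take T = ∅, C = {1}; then 1 ∈ C ∪ (T ∪ C) but 1 ∉ T ∖ (C ∖ T).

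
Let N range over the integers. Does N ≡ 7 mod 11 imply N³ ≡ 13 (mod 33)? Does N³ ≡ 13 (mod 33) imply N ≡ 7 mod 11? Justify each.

Forward direction. This fails: take N = 18. Then 18 ≡ 7 (mod 11), but 18³ = 5832 ≡ 24 (mod 33), not 13.

Converse. The residues r modulo 33 with r³ ≡ 13 (mod 33) are exactly {7}, and each is ≡ 7 (mod 11).

The forward direction fails; the converse holds.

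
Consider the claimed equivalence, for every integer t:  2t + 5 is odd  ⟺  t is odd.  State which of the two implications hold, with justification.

Only the reverse direction holds.

(←) Suppose t is odd. Since 2 is even, 2t is even for every t, so 2t + 5 has the same parity as 5, which is odd. Hence 2t + 5 is odd.

(→) This fails: take t = 6. Then 2t + 5 = 17, which is odd, yet t = 6 is even, not odd.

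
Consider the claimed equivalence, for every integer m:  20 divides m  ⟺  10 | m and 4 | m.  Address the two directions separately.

[⇒] If 20 ∣ m, write m = 20q. Since 20 = 2·10, m = 10·(2q), so 10 ∣ m; and since 20 = 5·4, m = 4·(5q), so 4 ∣ m.

[⇐] Suppose 10 ∣ m and 4 ∣ m. Any common multiple of 10 and 4 is a multiple of their lcm; here lcm(10, 4) = 10·4/gcd(10, 4) = 40/2 = 20, so 20 ∣ m.

Both implications hold.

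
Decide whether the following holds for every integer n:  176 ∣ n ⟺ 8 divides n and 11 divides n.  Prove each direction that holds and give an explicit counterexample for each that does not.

(⇐) This fails: take n = 88. Both 8 ∣ 88 and 11 ∣ 88, yet 88 is not a multiple of 176 (since 88 = 0·176 + 88), so 176 ∤ 88.

(⇒) If 176 ∣ n, write n = 176q. Since 176 = 22·8, n = 8·(22q), so 8 ∣ n; and since 176 = 16·11, n = 11·(16q), so 11 ∣ n.

(⇒) holds; (⇐) fails.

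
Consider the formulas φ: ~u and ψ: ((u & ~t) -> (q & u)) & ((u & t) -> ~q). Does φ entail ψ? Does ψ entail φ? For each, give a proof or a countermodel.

(→) Assume the antecedent. If q is true, the antecedent forces (q = T, u = F, t = F) or (q = T, u = F, t = T), and the consequent holds there. If q is false, the antecedent forces (q = F, u = F, t = F) or (q = F, u = F, t = T), and the consequent holds there. Either way the consequent holds.

(←) This fails. Under q = T, u = T, t = F, the left side is false but the right side is true.

(⇒) holds; (⇐) fails.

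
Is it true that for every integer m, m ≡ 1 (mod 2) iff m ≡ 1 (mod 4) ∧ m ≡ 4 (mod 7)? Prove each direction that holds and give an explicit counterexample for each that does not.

(⟹) This fails: m = 1 gives 1 ≡ 1 (mod 2) but 1 ≡ 1 (mod 7), so the conjunction on the right does not hold.

(⟸) Conversely, if m ≡ 1 (mod 4) and m ≡ 4 (mod 7), then by the Chinese remainder theorem m ≡ 25 (mod 28). Since 25 ≡ 1 (mod 2) and 2 ∣ 28, we get m ≡ 1 (mod 2).

Only the reverse direction holds.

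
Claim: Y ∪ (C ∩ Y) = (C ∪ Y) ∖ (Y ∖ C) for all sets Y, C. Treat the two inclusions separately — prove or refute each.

Both inclusions fail.

Forward inclusion. This inclusion fails. Take Y = {1}, C = ∅; then 1 ∈ Y ∪ (C ∩ Y) but 1 ∉ (C ∪ Y) ∖ (Y ∖ C).

Reverse inclusion. This inclusion fails. Take Y = ∅, C = {1}; then 1 ∈ (C ∪ Y) ∖ (Y ∖ C) but 1 ∉ Y ∪ (C ∩ Y).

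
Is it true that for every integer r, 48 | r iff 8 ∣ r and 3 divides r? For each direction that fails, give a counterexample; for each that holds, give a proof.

(←) This fails: take r = 24. Both 8 ∣ 24 and 3 ∣ 24, yet 24 is not a multiple of 48 (since 24 = 0·48 + 24), so 48 ∤ 24.

(→) If 48 ∣ r, write r = 48q. Since 48 = 6·8, r = 8·(6q), so 8 ∣ r; and since 48 = 16·3, r = 3·(16q), so 3 ∣ r.

The forward direction holds; the converse fails.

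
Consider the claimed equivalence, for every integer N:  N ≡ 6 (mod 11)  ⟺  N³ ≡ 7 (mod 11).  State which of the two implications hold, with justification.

Equivalent; both directions hold.

(⟸) Suppose N³ ≡ 7 (mod 11). The only residue r in {0, …, 10} with r³ ≡ 7 (mod 11) is r = 6, so N ≡ 6 (mod 11).

(⟹) Suppose N ≡ 6 (mod 11). Write N = 11j + 6. Then (11j + 6)³ = 1331j³ + 2178j² + 1188j + 216 = 11(121j³ + 198j² + 108j + 19) + 7, so N³ ≡ 7 (mod 11).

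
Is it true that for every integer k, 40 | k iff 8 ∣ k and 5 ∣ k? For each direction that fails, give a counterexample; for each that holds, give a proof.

Both directions hold; the statement is true.

(⟸) Suppose 8 ∣ k and 5 ∣ k. Any common multiple of 8 and 5 is a multiple of their lcm; here gcd(8, 5) = 1, so lcm(8, 5) = 8·5 = 40, so 40 ∣ k.

(⟹) If 40 ∣ k, write k = 40q. Since 40 = 5·8, k = 8·(5q), so 8 ∣ k; and since 40 = 8·5, k = 5·(8q), so 5 ∣ k.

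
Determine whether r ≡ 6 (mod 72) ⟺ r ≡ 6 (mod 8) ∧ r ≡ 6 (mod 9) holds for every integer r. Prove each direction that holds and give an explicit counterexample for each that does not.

(⟹) Suppose r ≡ 6 (mod 72); write r = 72j + 6. Since 8 ∣ 72, reducing mod 8 gives r ≡ 6 (mod 8); since 9 ∣ 72, reducing mod 9 gives r ≡ 6 (mod 9).

(⟸) Conversely, if r ≡ 6 (mod 8) and r ≡ 6 (mod 9), then by the Chinese remainder theorem r ≡ 6 (mod 72). This is exactly r ≡ 6 (mod 72).

The biconditional holds.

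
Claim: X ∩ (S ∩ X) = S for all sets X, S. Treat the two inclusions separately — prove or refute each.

(⊆) Let x ∈ X ∩ (S ∩ X). Then x ∈ X ∩ S, from which x ∈ S.

(⊇) This inclusion fails. Take X = ∅, S = {1}; then 1 ∈ S but 1 ∉ X ∩ (S ∩ X).

Only the forward inclusion holds.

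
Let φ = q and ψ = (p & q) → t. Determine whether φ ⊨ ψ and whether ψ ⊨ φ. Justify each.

[⇒] This fails. Under p = T, q = T, t = F, the left side is true but the right side is false.

[⇐] This fails. Under p = F, q = F, t = F, the left side is false but the right side is true.

Both directions fail.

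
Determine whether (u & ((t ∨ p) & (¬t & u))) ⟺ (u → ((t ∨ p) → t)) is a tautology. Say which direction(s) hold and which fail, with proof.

[⇒] This fails. Under p = T, t = F, u = T, the left side is true but the right side is false.

[⇐] This fails. Under p = F, t = F, u = F, the left side is false but the right side is true.

Both directions fail.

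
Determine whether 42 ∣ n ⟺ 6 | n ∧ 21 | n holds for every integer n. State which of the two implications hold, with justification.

Both directions hold; the statement is true.

(→) If 42 ∣ n, write n = 42q. Since 42 = 7·6, n = 6·(7q), so 6 ∣ n; and since 42 = 2·21, n = 21·(2q), so 21 ∣ n.

(←) Suppose 6 ∣ n and 21 ∣ n. Any common multiple of 6 and 21 is a multiple of their lcm; here lcm(6, 21) = 6·21/gcd(6, 21) = 126/3 = 42, so 42 ∣ n.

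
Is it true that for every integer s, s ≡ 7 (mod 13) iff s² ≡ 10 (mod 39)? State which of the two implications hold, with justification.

Neither direction holds.

(⇒) This fails: take s = 33. Then 33 ≡ 7 (mod 13), but 33² = 1089 ≡ 36 (mod 39), not 10.

(⇐) This fails: take s = 19. Then 19² = 361 ≡ 10 (mod 39), yet 19 ≡ 6 (mod 13), not 7.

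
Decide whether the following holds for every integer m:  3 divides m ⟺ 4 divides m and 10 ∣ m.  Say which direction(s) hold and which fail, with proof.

(⇒) This fails: take m = 3. Certainly 3 ∣ 3, but 4 ∤ 3.

(⇐) This fails: take m = 20. Both 4 ∣ 20 and 10 ∣ 20, yet 20 is not a multiple of 3 (since 20 = 6·3 + 2), so 3 ∤ 20.

(⇒) fails and (⇐) fails.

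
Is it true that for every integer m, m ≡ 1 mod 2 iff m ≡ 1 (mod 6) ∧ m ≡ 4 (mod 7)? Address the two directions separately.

(→) This fails: m = 1 gives 1 ≡ 1 (mod 2) but 1 ≡ 1 (mod 7), so the conjunction on the right does not hold.

(←) Conversely, if m ≡ 1 (mod 6) and m ≡ 4 (mod 7), then by the Chinese remainder theorem m ≡ 25 (mod 42). Since 25 ≡ 1 (mod 2) and 2 ∣ 42, we get m ≡ 1 (mod 2).

(⇒) fails; (⇐) holds.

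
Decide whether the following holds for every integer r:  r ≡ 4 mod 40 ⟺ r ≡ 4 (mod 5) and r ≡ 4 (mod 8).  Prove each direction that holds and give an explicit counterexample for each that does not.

(←) If r ≡ 4 (mod 5) and r ≡ 4 (mod 8), then by the Chinese remainder theorem r ≡ 4 (mod 40). This is exactly r ≡ 4 (mod 40).

(→) Suppose r ≡ 4 (mod 40); write r = 40j + 4. Since 5 ∣ 40, reducing mod 5 gives r ≡ 4 (mod 5); since 8 ∣ 40, reducing mod 8 gives r ≡ 4 (mod 8).

Both directions hold.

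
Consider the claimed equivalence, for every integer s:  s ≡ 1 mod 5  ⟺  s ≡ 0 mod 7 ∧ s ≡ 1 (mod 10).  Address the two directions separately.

(→) This fails: s = 1 gives 1 ≡ 1 (mod 5) but 1 ≡ 1 (mod 7), so the conjunction on the right does not hold.

(←) Conversely, if s ≡ 0 (mod 7) and s ≡ 1 (mod 10), then by the Chinese remainder theorem s ≡ 21 (mod 70). Since 21 ≡ 1 (mod 5) and 5 ∣ 70, we get s ≡ 1 (mod 5).

The forward direction fails; the converse holds.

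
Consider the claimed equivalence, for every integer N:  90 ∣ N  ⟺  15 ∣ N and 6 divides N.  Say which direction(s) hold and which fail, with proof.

The forward direction holds; the converse fails.

(→) If 90 ∣ N, write N = 90q. Since 90 = 6·15, N = 15·(6q), so 15 ∣ N; and since 90 = 15·6, N = 6·(15q), so 6 ∣ N.

(←) This fails: take N = 30. Both 15 ∣ 30 and 6 ∣ 30, yet 30 is not a multiple of 90 (since 30 = 0·90 + 30), so 90 ∤ 30.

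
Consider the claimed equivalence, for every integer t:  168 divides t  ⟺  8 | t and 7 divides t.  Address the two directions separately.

The forward direction holds; the converse fails.

Forward direction. If 168 ∣ t, write t = 168q. Since 168 = 21·8, t = 8·(21q), so 8 ∣ t; and since 168 = 24·7, t = 7·(24q), so 7 ∣ t.

Converse. This fails: take t = 56. Both 8 ∣ 56 and 7 ∣ 56, yet 56 is not a multiple of 168 (since 56 = 0·168 + 56), so 168 ∤ 56.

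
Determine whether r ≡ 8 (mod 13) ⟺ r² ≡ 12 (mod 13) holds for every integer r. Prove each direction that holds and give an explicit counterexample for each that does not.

Only the forward direction holds.

Forward direction. Suppose r ≡ 8 (mod 13). Write r = 13j + 8. Then (13j + 8)² = 169j² + 208j + 64 = 13(13j² + 16j + 4) + 12, so r² ≡ 12 (mod 13).

Converse. This fails: take r = 5. Then 5² = 25 ≡ 12 (mod 13), yet 5 ≡ 5 (mod 13), not 8.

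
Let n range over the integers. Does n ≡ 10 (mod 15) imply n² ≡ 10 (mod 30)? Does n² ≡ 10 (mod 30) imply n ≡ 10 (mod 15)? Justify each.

Neither direction holds.

[⇒] This fails: take n = 25. Then 25 ≡ 10 (mod 15), but 25² = 625 ≡ 25 (mod 30), not 10.

[⇐] This fails: take n = 20. Then 20² = 400 ≡ 10 (mod 30), yet 20 ≡ 5 (mod 15), not 10.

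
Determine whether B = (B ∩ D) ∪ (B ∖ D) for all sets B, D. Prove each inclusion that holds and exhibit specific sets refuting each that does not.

Forward inclusion. Let x ∈ B. Then either x ∈ B and x ∉ D; or x ∈ B ∩ D. In each case x ∈ (B ∩ D) ∪ (B ∖ D), so B ⊆ (B ∩ D) ∪ (B ∖ D).

Reverse inclusion. Let x ∈ (B ∩ D) ∪ (B ∖ D). Then either x ∈ B and x ∉ D; or x ∈ B ∩ D. In each case x ∈ B, so (B ∩ D) ∪ (B ∖ D) ⊆ B.

Both inclusions hold.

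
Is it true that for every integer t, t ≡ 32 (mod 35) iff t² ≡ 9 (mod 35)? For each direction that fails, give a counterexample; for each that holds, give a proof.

(⇒) holds; (⇐) fails.

[⇒] Suppose t ≡ 32 (mod 35). Write t = 35j + 32. Then (35j + 32)² = 1225j² + 2240j + 1024 = 35(35j² + 64j + 29) + 9, so t² ≡ 9 (mod 35).

[⇐] This fails: take t = 3. Then 3² = 9 ≡ 9 (mod 35), yet 3 ≡ 3 (mod 35), not 32.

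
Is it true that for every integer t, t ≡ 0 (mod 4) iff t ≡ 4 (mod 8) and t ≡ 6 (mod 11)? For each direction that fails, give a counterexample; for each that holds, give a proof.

Not equivalent: only (⇐) holds.

(→) This fails: t = 0 gives 0 ≡ 0 (mod 4) but 0 ≡ 0 (mod 8), so the conjunction on the right does not hold.

(←) Conversely, if t ≡ 4 (mod 8) and t ≡ 6 (mod 11), then by the Chinese remainder theorem t ≡ 28 (mod 88). Since 28 ≡ 0 (mod 4) and 4 ∣ 88, we get t ≡ 0 (mod 4).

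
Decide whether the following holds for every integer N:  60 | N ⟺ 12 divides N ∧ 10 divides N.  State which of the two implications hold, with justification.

(→) If 60 ∣ N, write N = 60q. Since 60 = 5·12, N = 12·(5q), so 12 ∣ N; and since 60 = 6·10, N = 10·(6q), so 10 ∣ N.

(←) Suppose 12 ∣ N and 10 ∣ N. Any common multiple of 12 and 10 is a multiple of their lcm; here lcm(12, 10) = 12·10/gcd(12, 10) = 120/2 = 60, so 60 ∣ N.

Equivalent; both directions hold.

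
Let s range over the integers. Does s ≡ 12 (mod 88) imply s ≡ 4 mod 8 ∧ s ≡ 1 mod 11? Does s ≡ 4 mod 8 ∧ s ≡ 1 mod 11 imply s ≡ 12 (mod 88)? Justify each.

[⇒] Suppose s ≡ 12 (mod 88); write s = 88j + 12. Since 8 ∣ 88, reducing mod 8 gives s ≡ 12 ≡ 4 (mod 8); since 11 ∣ 88, reducing mod 11 gives s ≡ 12 ≡ 1 (mod 11).

[⇐] Conversely, if s ≡ 4 (mod 8) and s ≡ 1 (mod 11), then by the Chinese remainder theorem s ≡ 12 (mod 88). This is exactly s ≡ 12 (mod 88).

Both directions hold.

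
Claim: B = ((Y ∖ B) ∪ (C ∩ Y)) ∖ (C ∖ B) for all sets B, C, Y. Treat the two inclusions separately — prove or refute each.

(⊆) This inclusion fails. Take B = {1}, C = ∅, Y = ∅; then 1 ∈ B but 1 ∉ ((Y ∖ B) ∪ (C ∩ Y)) ∖ (C ∖ B).

(⊇) This inclusion fails. Take B = ∅, C = ∅, Y = {1}; then 1 ∈ ((Y ∖ B) ∪ (C ∩ Y)) ∖ (C ∖ B) but 1 ∉ B.

Neither inclusion holds.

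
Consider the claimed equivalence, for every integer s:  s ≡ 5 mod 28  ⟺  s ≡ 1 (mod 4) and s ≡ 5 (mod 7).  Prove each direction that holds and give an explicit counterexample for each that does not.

(⇒) Suppose s ≡ 5 (mod 28); write s = 28j + 5. Since 4 ∣ 28, reducing mod 4 gives s ≡ 5 ≡ 1 (mod 4); since 7 ∣ 28, reducing mod 7 gives s ≡ 5 (mod 7).

(⇐) Conversely, if s ≡ 1 (mod 4) and s ≡ 5 (mod 7), then by the Chinese remainder theorem s ≡ 5 (mod 28). This is exactly s ≡ 5 (mod 28).

Equivalent; both directions hold.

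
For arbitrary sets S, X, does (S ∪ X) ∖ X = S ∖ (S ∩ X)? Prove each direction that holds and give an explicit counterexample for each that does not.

(⟹) Let x ∈ (S ∪ X) ∖ X. Then x ∈ S and x ∉ X, from which x ∈ S ∖ (S ∩ X).

(⟸) Let x ∈ S ∖ (S ∩ X). Then x ∈ S and x ∉ X, from which x ∈ (S ∪ X) ∖ X.

Both inclusions hold; the sets are equal.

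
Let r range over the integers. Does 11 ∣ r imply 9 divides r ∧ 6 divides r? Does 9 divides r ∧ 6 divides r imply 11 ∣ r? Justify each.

[⇒] This fails: take r = 11. Certainly 11 ∣ 11, but 9 ∤ 11.

[⇐] This fails: take r = 18. Both 9 ∣ 18 and 6 ∣ 18, yet 18 is not a multiple of 11 (since 18 = 1·11 + 7), so 11 ∤ 18.

Neither direction holds.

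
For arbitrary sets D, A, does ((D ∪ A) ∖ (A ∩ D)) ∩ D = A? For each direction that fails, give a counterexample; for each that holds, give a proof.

Both inclusions fail.

(⊆) This inclusion fails. Take D = {1}, A = ∅; then 1 ∈ ((D ∪ A) ∖ (A ∩ D)) ∩ D but 1 ∉ A.

(⊇) This inclusion fails. Take D = ∅, A = {1}; then 1 ∈ A but 1 ∉ ((D ∪ A) ∖ (A ∩ D)) ∩ D.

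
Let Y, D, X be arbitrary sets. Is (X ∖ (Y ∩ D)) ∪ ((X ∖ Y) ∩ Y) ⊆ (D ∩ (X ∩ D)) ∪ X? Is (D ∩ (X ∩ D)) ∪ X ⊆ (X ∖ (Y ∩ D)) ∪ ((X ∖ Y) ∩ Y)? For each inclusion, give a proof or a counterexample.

(⟹) Let x ∈ (X ∖ (Y ∩ D)) ∪ ((X ∖ Y) ∩ Y). Then either x ∈ X and x ∉ Y, D; or x ∈ Y ∩ X and x ∉ D; or x ∈ D ∩ X and x ∉ Y. In each case x ∈ (D ∩ (X ∩ D)) ∪ X, so (X ∖ (Y ∩ D)) ∪ ((X ∖ Y) ∩ Y) ⊆ (D ∩ (X ∩ D)) ∪ X.

(⟸) This inclusion fails. Take Y = {1}, D = {1}, X = {1}; then 1 ∈ (D ∩ (X ∩ D)) ∪ X but 1 ∉ (X ∖ (Y ∩ D)) ∪ ((X ∖ Y) ∩ Y).

The sets are not equal: only the forward inclusion holds.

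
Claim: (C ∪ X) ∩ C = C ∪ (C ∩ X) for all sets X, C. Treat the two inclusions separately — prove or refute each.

Both inclusions hold.

(⊆) Let x ∈ (C ∪ X) ∩ C. Then either x ∈ C and x ∉ X; or x ∈ X ∩ C. In each case x ∈ C ∪ (C ∩ X), so (C ∪ X) ∩ C ⊆ C ∪ (C ∩ X).

(⊇) Let x ∈ C ∪ (C ∩ X). Then either x ∈ C and x ∉ X; or x ∈ X ∩ C. In each case x ∈ (C ∪ X) ∩ C, so C ∪ (C ∩ X) ⊆ (C ∪ X) ∩ C.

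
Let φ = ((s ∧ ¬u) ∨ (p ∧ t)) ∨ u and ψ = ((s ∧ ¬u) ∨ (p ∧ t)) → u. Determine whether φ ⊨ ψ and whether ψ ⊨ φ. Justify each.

Neither implication holds.

Forward direction. This fails. Under s = T, u = F, p = F, t = F, the left side is true but the right side is false.

Converse. This fails. Under s = F, u = F, p = F, t = F, the left side is false but the right side is true.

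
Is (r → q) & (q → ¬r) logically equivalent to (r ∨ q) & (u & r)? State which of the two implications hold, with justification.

Neither direction holds.

[⇒] This fails. Under r = F, u = F, q = F, the left side is true but the right side is false.

[⇐] This fails. Under r = T, u = T, q = F, the left side is false but the right side is true.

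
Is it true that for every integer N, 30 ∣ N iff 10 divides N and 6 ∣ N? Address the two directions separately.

[⇒] If 30 ∣ N, write N = 30q. Since 30 = 3·10, N = 10·(3q), so 10 ∣ N; and since 30 = 5·6, N = 6·(5q), so 6 ∣ N.

[⇐] Suppose 10 ∣ N and 6 ∣ N. Any common multiple of 10 and 6 is a multiple of their lcm; here lcm(10, 6) = 10·6/gcd(10, 6) = 60/2 = 30, so 30 ∣ N.

Both directions hold; the statement is true.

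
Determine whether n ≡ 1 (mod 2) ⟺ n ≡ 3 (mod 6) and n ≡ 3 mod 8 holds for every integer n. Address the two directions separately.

Only the converse holds.

(→) This fails: n = 1 gives 1 ≡ 1 (mod 2) but 1 ≡ 1 (mod 6), so the conjunction on the right does not hold.

(←) Conversely, if n ≡ 3 (mod 6) and n ≡ 3 (mod 8), then by the Chinese remainder theorem n ≡ 3 (mod 24). Since 3 ≡ 1 (mod 2) and 2 ∣ 24, we get n ≡ 1 (mod 2).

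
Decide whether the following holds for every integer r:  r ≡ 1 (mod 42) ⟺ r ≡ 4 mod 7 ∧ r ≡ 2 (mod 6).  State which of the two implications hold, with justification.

(→) This fails: r = 1 gives 1 ≡ 1 (mod 42) but 1 ≡ 1 (mod 7), so the conjunction on the right does not hold.

(←) This fails: r = 32 satisfies both congruences on the right (32 ≡ 4 mod 7 and 32 ≡ 2 mod 6) yet 32 ≡ 32 (mod 42), not 1.

Neither implication holds.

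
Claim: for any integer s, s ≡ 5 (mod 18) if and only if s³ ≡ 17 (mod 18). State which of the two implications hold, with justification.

(⟹) Suppose s ≡ 5 (mod 18). Write s = 18j + 5. Then (18j + 5)³ = 5832j³ + 4860j² + 1350j + 125 = 18(324j³ + 270j² + 75j + 6) + 17, so s³ ≡ 17 (mod 18).

(⟸) This fails: take s = 11. Then 11³ = 1331 ≡ 17 (mod 18), yet 11 ≡ 11 (mod 18), not 5.

Only the forward implication holds.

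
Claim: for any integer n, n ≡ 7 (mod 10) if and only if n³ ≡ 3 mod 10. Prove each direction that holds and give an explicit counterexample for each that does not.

Forward direction. Suppose n ≡ 7 (mod 10). Write n = 10j + 7. Then (10j + 7)³ = 1000j³ + 2100j² + 1470j + 343 = 10(100j³ + 210j² + 147j + 34) + 3, so n³ ≡ 3 (mod 10).

Converse. Suppose n³ ≡ 3 (mod 10). The only residue r in {0, …, 9} with r³ ≡ 3 (mod 10) is r = 7, so n ≡ 7 (mod 10).

Equivalent; both directions hold.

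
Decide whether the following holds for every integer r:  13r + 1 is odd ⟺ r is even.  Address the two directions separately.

Both implications hold.

(⇒) Suppose 13r + 1 is odd. Since 13 is odd, 13r and r have the same parity, so 13r + 1 ≡ r + 1 (mod 2). As 1 is odd, 13r + 1 is odd exactly when r is even. Thus r is even.

(⇐) Conversely, suppose r is even; write r = 2j. Then 13r + 1 = 13·(2j) + 1 = 2·13j + 1, which is odd.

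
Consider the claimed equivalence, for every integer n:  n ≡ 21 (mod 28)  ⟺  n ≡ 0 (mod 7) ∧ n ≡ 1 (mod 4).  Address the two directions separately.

(→) Suppose n ≡ 21 (mod 28); write n = 28j + 21. Since 7 ∣ 28, reducing mod 7 gives n ≡ 21 ≡ 0 (mod 7); since 4 ∣ 28, reducing mod 4 gives n ≡ 21 ≡ 1 (mod 4).

(←) Conversely, if n ≡ 0 (mod 7) and n ≡ 1 (mod 4), then by the Chinese remainder theorem n ≡ 21 (mod 28). This is exactly n ≡ 21 (mod 28).

Both directions hold; the statement is true.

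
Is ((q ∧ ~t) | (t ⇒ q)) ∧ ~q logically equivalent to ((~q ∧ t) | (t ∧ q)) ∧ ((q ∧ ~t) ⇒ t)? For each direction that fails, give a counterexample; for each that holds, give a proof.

(→) This fails. Under t = F, q = F, the left side is true but the right side is false.

(←) This fails. Under t = T, q = F, the left side is false but the right side is true.

Both directions fail.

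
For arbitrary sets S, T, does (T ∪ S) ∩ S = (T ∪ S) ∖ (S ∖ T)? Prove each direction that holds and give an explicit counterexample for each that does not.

(⊆) fails and (⊇) fails.

(⟹) This inclusion fails. Take S = {1}, T = ∅; then 1 ∈ (T ∪ S) ∩ S but 1 ∉ (T ∪ S) ∖ (S ∖ T).

(⟸) This inclusion fails. Take S = ∅, T = {1}; then 1 ∈ (T ∪ S) ∖ (S ∖ T) but 1 ∉ (T ∪ S) ∩ S.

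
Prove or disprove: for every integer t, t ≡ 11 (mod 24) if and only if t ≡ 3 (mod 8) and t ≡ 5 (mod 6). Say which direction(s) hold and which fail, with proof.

[⇒] Suppose t ≡ 11 (mod 24); write t = 24j + 11. Since 8 ∣ 24, reducing mod 8 gives t ≡ 11 ≡ 3 (mod 8); since 6 ∣ 24, reducing mod 6 gives t ≡ 11 ≡ 5 (mod 6).

[⇐] Conversely, if t ≡ 3 (mod 8) and t ≡ 5 (mod 6), then by the Chinese remainder theorem t ≡ 11 (mod 24). This is exactly t ≡ 11 (mod 24).

Equivalent; both directions hold.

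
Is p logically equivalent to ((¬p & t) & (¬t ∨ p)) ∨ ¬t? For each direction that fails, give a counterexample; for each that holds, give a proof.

(⟹) This fails. Under t = T, p = T, the left side is true but the right side is false.

(⟸) This fails. Under t = F, p = F, the left side is false but the right side is true.

(⇒) fails and (⇐) fails.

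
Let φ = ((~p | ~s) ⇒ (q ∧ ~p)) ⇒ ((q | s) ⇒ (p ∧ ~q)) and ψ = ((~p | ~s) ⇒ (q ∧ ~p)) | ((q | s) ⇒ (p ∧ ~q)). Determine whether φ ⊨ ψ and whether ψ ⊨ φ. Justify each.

(⇒) fails and (⇐) fails.

(→) This fails. Under p = T, q = T, s = F, the left side is true but the right side is false.

(←) This fails. Under p = F, q = T, s = F, the left side is false but the right side is true.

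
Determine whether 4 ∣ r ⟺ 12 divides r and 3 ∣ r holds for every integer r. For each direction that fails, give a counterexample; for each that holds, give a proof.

(⇒) fails; (⇐) holds.

(←) Suppose 12 ∣ r and 3 ∣ r. Any common multiple of 12 and 3 is a multiple of their lcm; here lcm(12, 3) = 12·3/gcd(12, 3) = 36/3 = 12, so 12 ∣ r. Since 4 ∣ 12, it follows that 4 ∣ r.

(→) This fails: take r = 4. Certainly 4 ∣ 4, but 12 ∤ 4.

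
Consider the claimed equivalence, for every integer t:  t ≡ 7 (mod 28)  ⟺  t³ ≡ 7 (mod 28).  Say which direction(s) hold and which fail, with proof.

Both directions hold.

[⇐] Suppose t³ ≡ 7 (mod 28). The only residue r in {0, …, 27} with r³ ≡ 7 (mod 28) is r = 7, so t ≡ 7 (mod 28).

[⇒] Suppose t ≡ 7 (mod 28). Write t = 28j + 7. Then (28j + 7)³ = 21952j³ + 16464j² + 4116j + 343 = 28(784j³ + 588j² + 147j + 12) + 7, so t³ ≡ 7 (mod 28).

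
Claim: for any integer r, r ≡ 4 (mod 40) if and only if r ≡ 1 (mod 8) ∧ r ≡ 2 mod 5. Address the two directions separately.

Neither direction holds.

(⇒) This fails: r = 4 gives 4 ≡ 4 (mod 40) but 4 ≡ 4 (mod 8), so the conjunction on the right does not hold.

(⇐) This fails: r = 17 satisfies both congruences on the right (17 ≡ 1 mod 8 and 17 ≡ 2 mod 5) yet 17 ≡ 17 (mod 40), not 4.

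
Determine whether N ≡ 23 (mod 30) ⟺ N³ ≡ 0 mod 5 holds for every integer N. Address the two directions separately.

Neither implication holds.

(⟹) This fails: take N = 23. Then 23 ≡ 23 (mod 30), but 23³ = 12167 ≡ 2 (mod 5), not 0.

(⟸) This fails: take N = 0. Then 0³ = 0 ≡ 0 (mod 5), yet 0 ≡ 0 (mod 30), not 23.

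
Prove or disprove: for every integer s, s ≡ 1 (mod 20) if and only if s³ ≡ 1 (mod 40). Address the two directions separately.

Not equivalent: only (⇐) holds.

Forward direction. This fails: take s = 21. Then 21 ≡ 1 (mod 20), but 21³ = 9261 ≡ 21 (mod 40), not 1.

Converse. The residues r modulo 40 with r³ ≡ 1 (mod 40) are exactly {1}, and each is ≡ 1 (mod 20).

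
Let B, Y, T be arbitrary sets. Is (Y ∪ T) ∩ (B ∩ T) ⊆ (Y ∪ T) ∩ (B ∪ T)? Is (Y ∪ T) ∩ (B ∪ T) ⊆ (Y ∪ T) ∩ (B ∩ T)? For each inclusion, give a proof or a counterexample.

(⟹) Let x ∈ (Y ∪ T) ∩ (B ∩ T). Then either x ∈ B ∩ T and x ∉ Y; or x ∈ B ∩ Y ∩ T. In each case x ∈ (Y ∪ T) ∩ (B ∪ T), so (Y ∪ T) ∩ (B ∩ T) ⊆ (Y ∪ T) ∩ (B ∪ T).

(⟸) This inclusion fails. Take B = {1}, Y = {1}, T = ∅; then 1 ∈ (Y ∪ T) ∩ (B ∪ T) but 1 ∉ (Y ∪ T) ∩ (B ∩ T).

The sets are not equal: only the forward inclusion holds.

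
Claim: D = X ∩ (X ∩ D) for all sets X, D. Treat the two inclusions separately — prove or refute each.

(⟹) This inclusion fails. Take X = ∅, D = {1}; then 1 ∈ D but 1 ∉ X ∩ (X ∩ D).

(⟸) Let x ∈ X ∩ (X ∩ D). Then x ∈ X ∩ D, from which x ∈ D.

(⊆) fails; (⊇) holds.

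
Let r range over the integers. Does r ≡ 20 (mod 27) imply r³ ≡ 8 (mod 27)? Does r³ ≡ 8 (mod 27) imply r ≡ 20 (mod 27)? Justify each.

The forward direction holds; the converse fails.

(←) This fails: take r = 2. Then 2³ = 8 ≡ 8 (mod 27), yet 2 ≡ 2 (mod 27), not 20.

(→) Suppose r ≡ 20 (mod 27). Write r = 27j + 20. Then (27j + 20)³ = 19683j³ + 43740j² + 32400j + 8000 = 27(729j³ + 1620j² + 1200j + 296) + 8, so r³ ≡ 8 (mod 27).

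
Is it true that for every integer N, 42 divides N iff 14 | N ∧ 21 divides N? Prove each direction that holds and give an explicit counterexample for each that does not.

(⟹) If 42 ∣ N, write N = 42q. Since 42 = 3·14, N = 14·(3q), so 14 ∣ N; and since 42 = 2·21, N = 21·(2q), so 21 ∣ N.

(⟸) Suppose 14 ∣ N and 21 ∣ N. Any common multiple of 14 and 21 is a multiple of their lcm; here lcm(14, 21) = 14·21/gcd(14, 21) = 294/7 = 42, so 42 ∣ N.

The biconditional holds.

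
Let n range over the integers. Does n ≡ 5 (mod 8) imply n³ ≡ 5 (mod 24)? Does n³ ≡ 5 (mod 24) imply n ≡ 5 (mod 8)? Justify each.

(⟹) This fails: take n = 13. Then 13 ≡ 5 (mod 8), but 13³ = 2197 ≡ 13 (mod 24), not 5.

(⟸) Conversely, the residues r modulo 24 with r³ ≡ 5 (mod 24) are exactly {5}, and each is ≡ 5 (mod 8).

(⇒) fails; (⇐) holds.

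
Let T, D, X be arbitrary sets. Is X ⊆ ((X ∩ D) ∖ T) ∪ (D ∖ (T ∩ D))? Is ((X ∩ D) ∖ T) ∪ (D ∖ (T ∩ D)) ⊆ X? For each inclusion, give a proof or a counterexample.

(⊆) This inclusion fails. Take T = ∅, D = ∅, X = {1}; then 1 ∈ X but 1 ∉ ((X ∩ D) ∖ T) ∪ (D ∖ (T ∩ D)).

(⊇) This inclusion fails. Take T = ∅, D = {1}, X = ∅; then 1 ∈ ((X ∩ D) ∖ T) ∪ (D ∖ (T ∩ D)) but 1 ∉ X.

Both inclusions fail.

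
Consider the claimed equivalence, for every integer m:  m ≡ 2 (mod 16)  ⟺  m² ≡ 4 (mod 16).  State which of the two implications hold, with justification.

Only the forward direction holds.

(⟸) This fails: take m = 6. Then 6² = 36 ≡ 4 (mod 16), yet 6 ≡ 6 (mod 16), not 2.

(⟹) Suppose m ≡ 2 (mod 16). Write m = 16j + 2. Then (16j + 2)² = 256j² + 64j + 4 = 16(16j² + 4j) + 4, so m² ≡ 4 (mod 16).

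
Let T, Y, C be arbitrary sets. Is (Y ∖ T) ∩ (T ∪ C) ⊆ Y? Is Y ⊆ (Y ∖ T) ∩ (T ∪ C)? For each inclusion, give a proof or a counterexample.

(⊆) holds; (⊇) fails.

Reverse inclusion. This inclusion fails. Take T = ∅, Y = {1}, C = ∅; then 1 ∈ Y but 1 ∉ (Y ∖ T) ∩ (T ∪ C).

Forward inclusion. Let x ∈ (Y ∖ T) ∩ (T ∪ C). Then x ∈ Y ∩ C and x ∉ T, from which x ∈ Y.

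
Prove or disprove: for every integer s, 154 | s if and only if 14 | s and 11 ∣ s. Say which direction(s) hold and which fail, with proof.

Equivalent; both directions hold.

(⇒) If 154 ∣ s, write s = 154q. Since 154 = 11·14, s = 14·(11q), so 14 ∣ s; and since 154 = 14·11, s = 11·(14q), so 11 ∣ s.

(⇐) Suppose 14 ∣ s and 11 ∣ s. Any common multiple of 14 and 11 is a multiple of their lcm; here gcd(14, 11) = 1, so lcm(14, 11) = 14·11 = 154, so 154 ∣ s.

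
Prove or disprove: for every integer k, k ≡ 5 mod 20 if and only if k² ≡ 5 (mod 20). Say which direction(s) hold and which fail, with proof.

Only the forward direction holds.

(⇒) Suppose k ≡ 5 mod 20. Write k = 20j + 5. Then (20j + 5)² = 400j² + 200j + 25 = 20(20j² + 10j + 1) + 5, so k² ≡ 5 (mod 20).

(⇐) This fails: take k = 15. Then 15² = 225 ≡ 5 (mod 20), yet 15 ≡ 15 (mod 20), not 5.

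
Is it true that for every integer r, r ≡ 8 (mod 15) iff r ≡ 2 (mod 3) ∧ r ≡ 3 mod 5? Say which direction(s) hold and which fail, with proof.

Equivalent; both directions hold.

(⇒) Suppose r ≡ 8 (mod 15); write r = 15j + 8. Since 3 ∣ 15, reducing mod 3 gives r ≡ 8 ≡ 2 (mod 3); since 5 ∣ 15, reducing mod 5 gives r ≡ 8 ≡ 3 (mod 5).

(⇐) Conversely, if r ≡ 2 (mod 3) and r ≡ 3 (mod 5), then by the Chinese remainder theorem r ≡ 8 (mod 15). This is exactly r ≡ 8 (mod 15).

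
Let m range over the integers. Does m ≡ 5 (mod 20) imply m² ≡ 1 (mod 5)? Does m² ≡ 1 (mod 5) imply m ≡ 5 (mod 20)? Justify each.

Neither direction holds.

(⟹) This fails: take m = 5. Then 5 ≡ 5 (mod 20), but 5² = 25 ≡ 0 (mod 5), not 1.

(⟸) This fails: take m = 1. Then 1² = 1 ≡ 1 (mod 5), yet 1 ≡ 1 (mod 20), not 5.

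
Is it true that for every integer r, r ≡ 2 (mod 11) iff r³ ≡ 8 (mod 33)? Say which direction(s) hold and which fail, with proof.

(←) The residues r modulo 33 with r³ ≡ 8 (mod 33) are exactly {2}, and each is ≡ 2 (mod 11).

(→) This fails: take r = 13. Then 13 ≡ 2 (mod 11), but 13³ = 2197 ≡ 19 (mod 33), not 8.

Only the converse holds.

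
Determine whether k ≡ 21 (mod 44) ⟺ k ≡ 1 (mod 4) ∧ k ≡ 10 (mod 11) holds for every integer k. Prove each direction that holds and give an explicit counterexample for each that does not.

Both directions hold.

(→) Suppose k ≡ 21 (mod 44); write k = 44j + 21. Since 4 ∣ 44, reducing mod 4 gives k ≡ 21 ≡ 1 (mod 4); since 11 ∣ 44, reducing mod 11 gives k ≡ 21 ≡ 10 (mod 11).

(←) Conversely, if k ≡ 1 (mod 4) and k ≡ 10 (mod 11), then by the Chinese remainder theorem k ≡ 21 (mod 44). This is exactly k ≡ 21 (mod 44).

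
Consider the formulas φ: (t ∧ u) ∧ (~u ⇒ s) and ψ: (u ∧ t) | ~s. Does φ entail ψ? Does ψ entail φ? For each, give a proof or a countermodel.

Forward direction. Assume the antecedent. If s is true, the antecedent forces (s = T, t = T, u = T), and (u ∧ t) | ~s holds there. If s is false, (u ∧ t) | ~s reduces to true regardless of the other variables. Either way (u ∧ t) | ~s holds.

Converse. This fails. Under s = F, t = F, u = F, the left side is false but the right side is true.

Only the forward implication holds.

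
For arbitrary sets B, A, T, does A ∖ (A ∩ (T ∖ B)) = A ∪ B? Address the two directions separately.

(⊆) Let x ∈ A ∖ (A ∩ (T ∖ B)). Then either x ∈ A and x ∉ B, T; or x ∈ B ∩ A and x ∉ T; or x ∈ B ∩ A ∩ T. In each case x ∈ A ∪ B, so A ∖ (A ∩ (T ∖ B)) ⊆ A ∪ B.

(⊇) This inclusion fails. Take B = {1}, A = ∅, T = ∅; then 1 ∈ A ∪ B but 1 ∉ A ∖ (A ∩ (T ∖ B)).

Only the forward inclusion holds.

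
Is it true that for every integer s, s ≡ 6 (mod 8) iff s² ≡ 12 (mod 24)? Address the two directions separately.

[⇒] This fails: take s = 14. Then 14 ≡ 6 (mod 8), but 14² = 196 ≡ 4 (mod 24), not 12.

[⇐] This fails: take s = 18. Then 18² = 324 ≡ 12 (mod 24), yet 18 ≡ 2 (mod 8), not 6.

Both directions fail.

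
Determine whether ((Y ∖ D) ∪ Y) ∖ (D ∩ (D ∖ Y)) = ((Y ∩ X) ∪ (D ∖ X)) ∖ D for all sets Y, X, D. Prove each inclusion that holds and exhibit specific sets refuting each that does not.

(⟹) This inclusion fails. Take Y = {1}, X = ∅, D = ∅; then 1 ∈ ((Y ∖ D) ∪ Y) ∖ (D ∩ (D ∖ Y)) but 1 ∉ ((Y ∩ X) ∪ (D ∖ X)) ∖ D.

(⟸) Let x ∈ ((Y ∩ X) ∪ (D ∖ X)) ∖ D. Then x ∈ Y ∩ X and x ∉ D, from which x ∈ ((Y ∖ D) ∪ Y) ∖ (D ∩ (D ∖ Y)).

The sets are not equal: only the reverse inclusion holds.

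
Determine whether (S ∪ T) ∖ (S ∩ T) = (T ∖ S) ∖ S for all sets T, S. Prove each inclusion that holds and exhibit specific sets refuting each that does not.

(⊆) fails; (⊇) holds.

(⟹) This inclusion fails. Take T = ∅, S = {1}; then 1 ∈ (S ∪ T) ∖ (S ∩ T) but 1 ∉ (T ∖ S) ∖ S.

(⟸) Let x ∈ (T ∖ S) ∖ S. Then x ∈ T and x ∉ S, from which x ∈ (S ∪ T) ∖ (S ∩ T).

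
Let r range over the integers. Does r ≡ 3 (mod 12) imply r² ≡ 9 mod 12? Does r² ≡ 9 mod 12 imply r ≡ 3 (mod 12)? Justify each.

(⟹) Suppose r ≡ 3 (mod 12). Write r = 12j + 3. Then (12j + 3)² = 144j² + 72j + 9 = 12(12j² + 6j) + 9, so r² ≡ 9 (mod 12).

(⟸) This fails: take r = 9. Then 9² = 81 ≡ 9 (mod 12), yet 9 ≡ 9 (mod 12), not 3.

Only the forward implication holds.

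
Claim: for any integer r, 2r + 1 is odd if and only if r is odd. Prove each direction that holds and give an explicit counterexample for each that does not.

The forward direction fails; the converse holds.

(⟹) This fails: take r = 2. Then 2r + 1 = 5, which is odd, yet r = 2 is even, not odd.

(⟸) Suppose r is odd. Since 2 is even, 2r is even for every r, so 2r + 1 has the same parity as 1, which is odd. Hence 2r + 1 is odd.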